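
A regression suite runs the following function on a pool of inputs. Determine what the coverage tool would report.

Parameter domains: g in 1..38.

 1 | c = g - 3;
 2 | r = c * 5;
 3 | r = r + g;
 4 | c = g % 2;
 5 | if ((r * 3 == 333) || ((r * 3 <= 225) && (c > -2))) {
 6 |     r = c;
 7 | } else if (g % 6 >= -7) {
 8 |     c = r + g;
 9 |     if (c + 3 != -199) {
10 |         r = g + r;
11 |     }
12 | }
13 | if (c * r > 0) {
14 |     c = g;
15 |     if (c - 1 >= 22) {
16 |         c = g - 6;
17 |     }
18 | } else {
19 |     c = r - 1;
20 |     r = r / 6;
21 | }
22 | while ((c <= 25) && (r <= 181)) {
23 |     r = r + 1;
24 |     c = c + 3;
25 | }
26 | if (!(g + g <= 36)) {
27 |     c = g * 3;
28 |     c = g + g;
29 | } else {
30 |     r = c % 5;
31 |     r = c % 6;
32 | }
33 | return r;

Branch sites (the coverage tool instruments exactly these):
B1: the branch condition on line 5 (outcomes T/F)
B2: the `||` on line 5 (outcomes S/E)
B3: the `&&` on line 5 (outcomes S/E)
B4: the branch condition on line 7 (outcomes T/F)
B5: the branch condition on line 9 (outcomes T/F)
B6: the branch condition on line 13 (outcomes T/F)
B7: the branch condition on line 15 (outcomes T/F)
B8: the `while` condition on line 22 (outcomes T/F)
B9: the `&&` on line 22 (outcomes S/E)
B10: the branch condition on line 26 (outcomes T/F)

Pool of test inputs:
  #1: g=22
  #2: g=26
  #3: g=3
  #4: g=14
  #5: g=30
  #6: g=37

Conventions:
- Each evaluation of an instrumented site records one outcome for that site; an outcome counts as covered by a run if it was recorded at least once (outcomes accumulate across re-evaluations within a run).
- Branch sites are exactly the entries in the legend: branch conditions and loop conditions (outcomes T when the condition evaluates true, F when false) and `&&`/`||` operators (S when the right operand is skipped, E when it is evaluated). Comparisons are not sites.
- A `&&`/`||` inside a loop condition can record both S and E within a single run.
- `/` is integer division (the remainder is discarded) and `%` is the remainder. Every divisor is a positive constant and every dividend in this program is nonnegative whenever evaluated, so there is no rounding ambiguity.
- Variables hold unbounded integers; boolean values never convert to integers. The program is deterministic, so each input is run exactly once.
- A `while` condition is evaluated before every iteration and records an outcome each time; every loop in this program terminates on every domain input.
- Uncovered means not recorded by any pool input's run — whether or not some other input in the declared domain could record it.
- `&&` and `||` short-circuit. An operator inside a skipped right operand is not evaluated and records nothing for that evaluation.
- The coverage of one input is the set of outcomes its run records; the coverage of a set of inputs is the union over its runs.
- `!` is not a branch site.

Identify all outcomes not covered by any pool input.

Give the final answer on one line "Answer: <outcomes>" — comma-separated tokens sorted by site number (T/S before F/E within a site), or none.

test 1 (g=22) hits B1=F, B2=E, B3=S, B4=T, B5=T, B6=T, B7=F, B8=T, B8=F, B9=S, B9=E, B10=T
test 2 (g=26) hits B1=F, B2=E, B3=S, B4=T, B5=T, B6=T, B7=T, B8=T, B8=F, B9=S, B9=E, B10=T
test 3 (g=3) hits B1=T, B2=E, B3=E, B6=T, B7=F, B8=T, B8=F, B9=S, B9=E, B10=F
test 4 (g=14) hits B1=T, B2=E, B3=E, B6=F, B8=T, B8=F, B9=S, B9=E, B10=F
test 5 (g=30) hits B1=F, B2=E, B3=S, B4=T, B5=T, B6=T, B7=T, B8=F, B9=E, B10=T
test 6 (g=37) hits B1=F, B2=E, B3=S, B4=T, B5=T, B6=T, B7=T, B8=F, B9=S, B10=T
union over the pool: B1=T, B1=F, B2=E, B3=S, B3=E, B4=T, B5=T, B6=T, B6=F, B7=T, B7=F, B8=T, B8=F, B9=S, B9=E, B10=T, B10=F
uncovered (3 of 20): B2=S, B4=F, B5=F

Answer: B2=S, B4=F, B5=F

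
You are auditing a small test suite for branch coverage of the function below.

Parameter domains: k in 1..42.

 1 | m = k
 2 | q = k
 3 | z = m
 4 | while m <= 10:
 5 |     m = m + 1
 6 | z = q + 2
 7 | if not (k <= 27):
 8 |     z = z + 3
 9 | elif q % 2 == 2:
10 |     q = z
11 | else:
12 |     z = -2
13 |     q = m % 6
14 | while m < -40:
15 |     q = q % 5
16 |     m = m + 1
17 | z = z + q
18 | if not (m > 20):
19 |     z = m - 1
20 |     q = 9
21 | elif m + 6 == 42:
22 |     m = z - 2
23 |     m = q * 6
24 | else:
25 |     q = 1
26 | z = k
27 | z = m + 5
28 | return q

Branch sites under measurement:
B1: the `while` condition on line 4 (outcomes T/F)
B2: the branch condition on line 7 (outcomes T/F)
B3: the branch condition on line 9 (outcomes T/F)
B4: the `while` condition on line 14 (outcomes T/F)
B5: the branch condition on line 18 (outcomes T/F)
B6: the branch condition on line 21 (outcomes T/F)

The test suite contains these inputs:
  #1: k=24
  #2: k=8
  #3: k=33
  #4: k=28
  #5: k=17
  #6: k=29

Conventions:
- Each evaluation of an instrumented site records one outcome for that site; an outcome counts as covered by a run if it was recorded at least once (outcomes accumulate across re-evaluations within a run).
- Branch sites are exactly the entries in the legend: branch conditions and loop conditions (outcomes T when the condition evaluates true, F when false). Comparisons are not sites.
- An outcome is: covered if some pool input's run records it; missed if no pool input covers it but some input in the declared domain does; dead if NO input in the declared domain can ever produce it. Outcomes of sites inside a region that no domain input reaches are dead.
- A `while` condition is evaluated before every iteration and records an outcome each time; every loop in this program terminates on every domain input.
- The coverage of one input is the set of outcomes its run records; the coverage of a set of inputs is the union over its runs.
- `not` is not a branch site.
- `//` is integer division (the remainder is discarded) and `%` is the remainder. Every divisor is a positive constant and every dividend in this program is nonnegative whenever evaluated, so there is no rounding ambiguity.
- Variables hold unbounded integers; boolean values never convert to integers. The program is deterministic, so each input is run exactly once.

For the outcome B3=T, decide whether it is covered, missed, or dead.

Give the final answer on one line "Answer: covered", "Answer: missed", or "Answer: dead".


no pool input records B3=T
checking all 42 inputs in the declared domain: B3=T is never recorded -> dead
Answer: dead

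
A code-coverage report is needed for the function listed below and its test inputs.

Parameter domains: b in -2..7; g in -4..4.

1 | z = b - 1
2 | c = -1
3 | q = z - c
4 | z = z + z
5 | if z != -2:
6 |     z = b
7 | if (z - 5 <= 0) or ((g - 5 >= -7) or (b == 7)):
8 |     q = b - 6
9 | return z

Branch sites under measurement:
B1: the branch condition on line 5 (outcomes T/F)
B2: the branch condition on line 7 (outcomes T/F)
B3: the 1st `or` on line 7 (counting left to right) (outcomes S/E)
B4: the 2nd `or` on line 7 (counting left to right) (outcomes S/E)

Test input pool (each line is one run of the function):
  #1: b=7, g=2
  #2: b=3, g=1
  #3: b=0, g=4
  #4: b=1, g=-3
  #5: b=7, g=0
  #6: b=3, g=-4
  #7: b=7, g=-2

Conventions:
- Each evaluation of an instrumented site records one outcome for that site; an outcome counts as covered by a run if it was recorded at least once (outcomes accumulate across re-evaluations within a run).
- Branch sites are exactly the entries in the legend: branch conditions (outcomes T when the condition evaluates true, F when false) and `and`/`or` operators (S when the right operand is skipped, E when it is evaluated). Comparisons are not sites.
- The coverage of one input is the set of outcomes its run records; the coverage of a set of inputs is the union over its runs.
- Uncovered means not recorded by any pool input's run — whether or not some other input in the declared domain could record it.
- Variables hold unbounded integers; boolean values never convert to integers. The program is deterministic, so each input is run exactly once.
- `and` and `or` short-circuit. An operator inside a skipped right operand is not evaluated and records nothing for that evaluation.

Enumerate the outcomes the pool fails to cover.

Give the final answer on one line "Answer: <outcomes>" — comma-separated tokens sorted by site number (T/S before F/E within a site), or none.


run #1 (b=7, g=2) runs B1->T, B3->E, B4->S, B2->T; records B1=T, B2=T, B3=E, B4=S
run #2 (b=3, g=1) runs B1->T, B3->S, B2->T; records B1=T, B2=T, B3=S
run #3 (b=0, g=4) runs B1->F, B3->S, B2->T; records B1=F, B2=T, B3=S
run #4 (b=1, g=-3) runs B1->T, B3->S, B2->T; records B1=T, B2=T, B3=S
run #5 (b=7, g=0) runs B1->T, B3->E, B4->S, B2->T; records B1=T, B2=T, B3=E, B4=S
run #6 (b=3, g=-4) runs B1->T, B3->S, B2->T; records B1=T, B2=T, B3=S
run #7 (b=7, g=-2) runs B1->T, B3->E, B4->S, B2->T; records B1=T, B2=T, B3=E, B4=S
union over the pool: B1=T, B1=F, B2=T, B3=S, B3=E, B4=S
uncovered (2 of 8): B2=F, B4=E
Answer: B2=F, B4=E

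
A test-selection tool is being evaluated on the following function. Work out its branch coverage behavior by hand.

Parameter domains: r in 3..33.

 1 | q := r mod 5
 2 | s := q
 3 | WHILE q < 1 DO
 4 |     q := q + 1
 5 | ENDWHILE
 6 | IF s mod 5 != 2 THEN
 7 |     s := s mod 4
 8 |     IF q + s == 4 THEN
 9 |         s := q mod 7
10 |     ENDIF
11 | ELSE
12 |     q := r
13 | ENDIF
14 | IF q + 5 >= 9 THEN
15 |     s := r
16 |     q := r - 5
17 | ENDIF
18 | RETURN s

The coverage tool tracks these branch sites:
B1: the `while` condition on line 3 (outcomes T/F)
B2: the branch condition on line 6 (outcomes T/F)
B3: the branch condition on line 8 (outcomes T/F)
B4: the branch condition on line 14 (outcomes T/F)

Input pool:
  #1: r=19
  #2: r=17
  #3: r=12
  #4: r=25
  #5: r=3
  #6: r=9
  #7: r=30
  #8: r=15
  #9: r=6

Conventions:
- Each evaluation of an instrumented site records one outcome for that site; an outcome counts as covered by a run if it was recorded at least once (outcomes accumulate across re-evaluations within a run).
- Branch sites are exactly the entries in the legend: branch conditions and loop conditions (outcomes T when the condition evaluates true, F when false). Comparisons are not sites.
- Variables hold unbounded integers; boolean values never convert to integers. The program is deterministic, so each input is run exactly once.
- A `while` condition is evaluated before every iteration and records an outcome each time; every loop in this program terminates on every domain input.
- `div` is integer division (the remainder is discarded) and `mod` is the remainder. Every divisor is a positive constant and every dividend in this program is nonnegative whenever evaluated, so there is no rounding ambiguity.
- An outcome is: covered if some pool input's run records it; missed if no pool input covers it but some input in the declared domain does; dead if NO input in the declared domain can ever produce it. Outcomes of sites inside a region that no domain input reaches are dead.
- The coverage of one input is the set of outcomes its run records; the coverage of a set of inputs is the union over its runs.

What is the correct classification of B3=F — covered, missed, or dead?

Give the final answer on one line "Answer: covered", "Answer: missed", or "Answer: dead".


B3=F is recorded by pool input(s) 4, 5, 7, 8, 9 -> covered
Answer: covered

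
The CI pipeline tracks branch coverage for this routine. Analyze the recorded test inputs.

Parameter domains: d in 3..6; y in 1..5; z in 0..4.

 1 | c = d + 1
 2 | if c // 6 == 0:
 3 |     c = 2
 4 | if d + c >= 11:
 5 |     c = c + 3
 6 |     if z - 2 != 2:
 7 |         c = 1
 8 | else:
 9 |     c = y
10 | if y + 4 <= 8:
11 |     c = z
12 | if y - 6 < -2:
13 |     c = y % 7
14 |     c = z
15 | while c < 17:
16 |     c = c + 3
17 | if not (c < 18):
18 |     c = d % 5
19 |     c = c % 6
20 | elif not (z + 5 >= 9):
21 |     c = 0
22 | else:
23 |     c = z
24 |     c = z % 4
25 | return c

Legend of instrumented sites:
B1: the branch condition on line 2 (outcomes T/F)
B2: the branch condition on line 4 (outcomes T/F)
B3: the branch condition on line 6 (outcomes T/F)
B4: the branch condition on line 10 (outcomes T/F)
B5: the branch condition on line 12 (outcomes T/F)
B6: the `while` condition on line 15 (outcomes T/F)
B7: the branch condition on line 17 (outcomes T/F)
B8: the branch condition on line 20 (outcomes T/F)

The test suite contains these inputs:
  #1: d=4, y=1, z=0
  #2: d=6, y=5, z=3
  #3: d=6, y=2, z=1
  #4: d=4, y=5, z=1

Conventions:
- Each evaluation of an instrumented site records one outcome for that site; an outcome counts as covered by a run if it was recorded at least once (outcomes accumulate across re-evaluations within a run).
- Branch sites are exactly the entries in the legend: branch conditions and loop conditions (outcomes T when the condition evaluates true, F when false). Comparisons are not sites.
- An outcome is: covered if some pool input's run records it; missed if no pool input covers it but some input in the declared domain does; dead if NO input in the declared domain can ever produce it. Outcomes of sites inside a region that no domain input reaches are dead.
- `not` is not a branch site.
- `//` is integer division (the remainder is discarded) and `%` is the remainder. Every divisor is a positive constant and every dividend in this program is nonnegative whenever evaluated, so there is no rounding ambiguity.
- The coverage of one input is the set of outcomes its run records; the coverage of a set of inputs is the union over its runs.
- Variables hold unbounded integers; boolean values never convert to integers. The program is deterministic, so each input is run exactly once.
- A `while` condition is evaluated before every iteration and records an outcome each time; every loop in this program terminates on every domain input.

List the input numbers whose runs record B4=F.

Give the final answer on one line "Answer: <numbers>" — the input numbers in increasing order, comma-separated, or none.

input #1 (d=4, y=1, z=0): does not produce B4=F
input #2 (d=6, y=5, z=3): produces B4=F
input #3 (d=6, y=2, z=1): does not produce B4=F
input #4 (d=4, y=5, z=1): produces B4=F

Answer: 2, 4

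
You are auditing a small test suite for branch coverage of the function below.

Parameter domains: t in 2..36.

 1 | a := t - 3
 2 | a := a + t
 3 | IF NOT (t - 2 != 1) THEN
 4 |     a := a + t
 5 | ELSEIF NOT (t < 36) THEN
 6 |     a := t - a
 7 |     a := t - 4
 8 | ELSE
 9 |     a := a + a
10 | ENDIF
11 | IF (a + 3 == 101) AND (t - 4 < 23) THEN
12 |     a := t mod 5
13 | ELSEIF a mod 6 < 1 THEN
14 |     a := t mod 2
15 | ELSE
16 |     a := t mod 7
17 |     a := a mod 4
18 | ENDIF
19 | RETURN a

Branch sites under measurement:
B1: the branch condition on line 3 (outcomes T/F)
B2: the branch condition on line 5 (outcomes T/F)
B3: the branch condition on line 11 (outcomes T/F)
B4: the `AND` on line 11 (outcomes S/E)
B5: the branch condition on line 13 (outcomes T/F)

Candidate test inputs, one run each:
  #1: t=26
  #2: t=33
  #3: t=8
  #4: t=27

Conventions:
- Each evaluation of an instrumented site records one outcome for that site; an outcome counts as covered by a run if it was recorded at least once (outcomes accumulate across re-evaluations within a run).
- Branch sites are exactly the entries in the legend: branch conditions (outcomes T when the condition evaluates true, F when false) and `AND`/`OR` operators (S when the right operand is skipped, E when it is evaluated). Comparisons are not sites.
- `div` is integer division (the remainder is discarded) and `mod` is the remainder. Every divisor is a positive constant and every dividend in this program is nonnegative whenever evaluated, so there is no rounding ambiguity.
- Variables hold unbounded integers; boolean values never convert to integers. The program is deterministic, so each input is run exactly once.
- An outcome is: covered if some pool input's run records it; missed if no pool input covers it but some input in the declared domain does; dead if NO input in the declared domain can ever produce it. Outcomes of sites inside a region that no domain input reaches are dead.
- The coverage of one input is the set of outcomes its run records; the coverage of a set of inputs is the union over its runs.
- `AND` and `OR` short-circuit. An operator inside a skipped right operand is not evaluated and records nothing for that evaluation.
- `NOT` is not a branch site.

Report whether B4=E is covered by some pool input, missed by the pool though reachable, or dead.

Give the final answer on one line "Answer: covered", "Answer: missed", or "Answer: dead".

B4=E is recorded by pool input(s) 1 -> covered

Answer: covered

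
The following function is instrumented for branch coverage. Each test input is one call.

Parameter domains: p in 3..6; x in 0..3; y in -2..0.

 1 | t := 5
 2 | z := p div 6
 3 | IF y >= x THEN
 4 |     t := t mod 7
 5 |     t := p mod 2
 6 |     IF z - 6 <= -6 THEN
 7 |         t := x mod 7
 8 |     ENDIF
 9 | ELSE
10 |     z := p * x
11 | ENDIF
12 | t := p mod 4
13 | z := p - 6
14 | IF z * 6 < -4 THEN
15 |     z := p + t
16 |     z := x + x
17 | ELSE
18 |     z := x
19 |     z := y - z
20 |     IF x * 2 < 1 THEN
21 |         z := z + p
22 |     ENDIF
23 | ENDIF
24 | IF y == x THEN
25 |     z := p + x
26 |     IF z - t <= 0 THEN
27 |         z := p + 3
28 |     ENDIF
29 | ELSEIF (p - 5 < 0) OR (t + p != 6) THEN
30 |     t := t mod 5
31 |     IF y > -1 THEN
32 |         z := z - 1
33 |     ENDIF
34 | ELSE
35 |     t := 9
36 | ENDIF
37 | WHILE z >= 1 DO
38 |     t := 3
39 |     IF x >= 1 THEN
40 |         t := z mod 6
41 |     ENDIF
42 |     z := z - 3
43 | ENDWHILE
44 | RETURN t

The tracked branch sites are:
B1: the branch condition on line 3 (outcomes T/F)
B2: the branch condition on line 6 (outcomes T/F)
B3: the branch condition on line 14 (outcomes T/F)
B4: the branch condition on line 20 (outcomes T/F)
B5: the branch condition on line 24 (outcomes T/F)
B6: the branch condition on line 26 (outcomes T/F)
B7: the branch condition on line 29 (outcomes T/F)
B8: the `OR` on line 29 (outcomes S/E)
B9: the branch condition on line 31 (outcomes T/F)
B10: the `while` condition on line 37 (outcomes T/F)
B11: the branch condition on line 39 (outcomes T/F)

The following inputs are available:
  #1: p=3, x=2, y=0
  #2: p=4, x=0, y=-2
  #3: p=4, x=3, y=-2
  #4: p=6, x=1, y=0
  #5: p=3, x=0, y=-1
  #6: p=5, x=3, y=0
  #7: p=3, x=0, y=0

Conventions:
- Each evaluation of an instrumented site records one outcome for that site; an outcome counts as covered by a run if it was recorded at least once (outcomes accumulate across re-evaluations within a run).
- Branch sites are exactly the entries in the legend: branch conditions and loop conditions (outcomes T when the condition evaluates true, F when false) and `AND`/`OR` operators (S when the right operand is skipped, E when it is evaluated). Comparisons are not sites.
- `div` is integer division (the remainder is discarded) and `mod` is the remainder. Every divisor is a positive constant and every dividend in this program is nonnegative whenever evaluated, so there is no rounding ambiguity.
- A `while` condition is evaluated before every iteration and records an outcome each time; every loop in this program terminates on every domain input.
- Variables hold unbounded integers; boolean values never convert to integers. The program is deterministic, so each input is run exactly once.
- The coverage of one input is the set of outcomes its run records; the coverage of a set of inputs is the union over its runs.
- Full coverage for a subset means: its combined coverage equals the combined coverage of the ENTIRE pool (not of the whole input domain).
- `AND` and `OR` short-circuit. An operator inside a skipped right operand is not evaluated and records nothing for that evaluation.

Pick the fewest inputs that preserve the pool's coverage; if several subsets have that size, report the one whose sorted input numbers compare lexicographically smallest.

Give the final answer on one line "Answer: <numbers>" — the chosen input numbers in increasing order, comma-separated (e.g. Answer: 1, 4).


run #1 (p=3, x=2, y=0) runs B1->F, B3->T, B5->F, B8->S, B7->T, B9->T, B10->T, B11->T, B10->F; records B1=F, B3=T, B5=F, B7=T, B8=S, B9=T, B10=T, B10=F, B11=T
run #2 (p=4, x=0, y=-2) runs B1->F, B3->T, B5->F, B8->S, B7->T, B9->F, B10->F; records B1=F, B3=T, B5=F, B7=T, B8=S, B9=F, B10=F
run #3 (p=4, x=3, y=-2) runs B1->F, B3->T, B5->F, B8->S, B7->T, B9->F, B10->T, B11->T, B10->T, B11->T, B10->F; records B1=F, B3=T, B5=F, B7=T, B8=S, B9=F, B10=T, B10=F, B11=T
run #4 (p=6, x=1, y=0) runs B1->F, B3->F, B4->F, B5->F, B8->E, B7->T, B9->T, B10->F; records B1=F, B3=F, B4=F, B5=F, B7=T, B8=E, B9=T, B10=F
run #5 (p=3, x=0, y=-1) runs B1->F, B3->T, B5->F, B8->S, B7->T, B9->F, B10->F; records B1=F, B3=T, B5=F, B7=T, B8=S, B9=F, B10=F
run #6 (p=5, x=3, y=0) runs B1->F, B3->T, B5->F, B8->E, B7->F, B10->T, B11->T, B10->T, B11->T, B10->F; records B1=F, B3=T, B5=F, B7=F, B8=E, B10=T, B10=F, B11=T
run #7 (p=3, x=0, y=0) runs B1->T, B2->T, B3->T, B5->T, B6->T, B10->T, B11->F, B10->T, B11->F, B10->F; records B1=T, B2=T, B3=T, B5=T, B6=T, B10=T, B10=F, B11=F
together the pool reaches 19 outcomes: B1=T, B1=F, B2=T, B3=T, B3=F, B4=F, B5=T, B5=F, B6=T, B7=T, B7=F, B8=S, B8=E, B9=T, B9=F, B10=T, B10=F, B11=T, B11=F
checked all size-1 subsets: none covers 19 outcomes (max 9/19)
checked all size-2 subsets: none covers 19 outcomes (max 15/19)
checked all size-3 subsets: none covers 19 outcomes (max 18/19)
size 4: inputs {2, 4, 6, 7} cover all 19 outcomes, and no lexicographically smaller subset of this size does
Answer: 2, 4, 6, 7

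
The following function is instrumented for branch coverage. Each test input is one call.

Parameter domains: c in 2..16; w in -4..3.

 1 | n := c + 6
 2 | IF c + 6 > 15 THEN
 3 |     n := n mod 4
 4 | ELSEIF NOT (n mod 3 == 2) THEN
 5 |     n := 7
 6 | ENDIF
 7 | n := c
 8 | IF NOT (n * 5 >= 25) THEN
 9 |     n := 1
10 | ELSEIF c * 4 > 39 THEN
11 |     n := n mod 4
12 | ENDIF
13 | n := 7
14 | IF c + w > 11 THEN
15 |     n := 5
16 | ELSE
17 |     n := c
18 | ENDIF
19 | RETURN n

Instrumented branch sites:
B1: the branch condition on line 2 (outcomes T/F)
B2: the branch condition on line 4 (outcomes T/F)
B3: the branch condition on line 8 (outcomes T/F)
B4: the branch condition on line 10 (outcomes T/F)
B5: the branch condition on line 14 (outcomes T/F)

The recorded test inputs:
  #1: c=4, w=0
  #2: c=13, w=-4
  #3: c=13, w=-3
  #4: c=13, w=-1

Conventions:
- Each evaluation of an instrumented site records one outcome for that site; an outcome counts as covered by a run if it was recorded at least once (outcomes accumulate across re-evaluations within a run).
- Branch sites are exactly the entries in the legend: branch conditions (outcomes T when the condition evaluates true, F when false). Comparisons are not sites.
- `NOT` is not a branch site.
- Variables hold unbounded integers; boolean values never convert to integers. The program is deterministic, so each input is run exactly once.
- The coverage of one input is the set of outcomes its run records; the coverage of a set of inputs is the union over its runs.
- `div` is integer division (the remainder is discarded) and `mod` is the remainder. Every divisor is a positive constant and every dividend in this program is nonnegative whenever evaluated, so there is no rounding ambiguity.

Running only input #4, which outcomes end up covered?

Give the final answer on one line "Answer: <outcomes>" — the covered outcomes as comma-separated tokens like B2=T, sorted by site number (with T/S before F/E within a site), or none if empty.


Running input #4 (c=13, w=-1), event by event:
  B1->T, B3->F, B4->T, B5->T
distinct outcomes covered: B1=T, B3=F, B4=T, B5=T
Answer: B1=T, B3=F, B4=T, B5=T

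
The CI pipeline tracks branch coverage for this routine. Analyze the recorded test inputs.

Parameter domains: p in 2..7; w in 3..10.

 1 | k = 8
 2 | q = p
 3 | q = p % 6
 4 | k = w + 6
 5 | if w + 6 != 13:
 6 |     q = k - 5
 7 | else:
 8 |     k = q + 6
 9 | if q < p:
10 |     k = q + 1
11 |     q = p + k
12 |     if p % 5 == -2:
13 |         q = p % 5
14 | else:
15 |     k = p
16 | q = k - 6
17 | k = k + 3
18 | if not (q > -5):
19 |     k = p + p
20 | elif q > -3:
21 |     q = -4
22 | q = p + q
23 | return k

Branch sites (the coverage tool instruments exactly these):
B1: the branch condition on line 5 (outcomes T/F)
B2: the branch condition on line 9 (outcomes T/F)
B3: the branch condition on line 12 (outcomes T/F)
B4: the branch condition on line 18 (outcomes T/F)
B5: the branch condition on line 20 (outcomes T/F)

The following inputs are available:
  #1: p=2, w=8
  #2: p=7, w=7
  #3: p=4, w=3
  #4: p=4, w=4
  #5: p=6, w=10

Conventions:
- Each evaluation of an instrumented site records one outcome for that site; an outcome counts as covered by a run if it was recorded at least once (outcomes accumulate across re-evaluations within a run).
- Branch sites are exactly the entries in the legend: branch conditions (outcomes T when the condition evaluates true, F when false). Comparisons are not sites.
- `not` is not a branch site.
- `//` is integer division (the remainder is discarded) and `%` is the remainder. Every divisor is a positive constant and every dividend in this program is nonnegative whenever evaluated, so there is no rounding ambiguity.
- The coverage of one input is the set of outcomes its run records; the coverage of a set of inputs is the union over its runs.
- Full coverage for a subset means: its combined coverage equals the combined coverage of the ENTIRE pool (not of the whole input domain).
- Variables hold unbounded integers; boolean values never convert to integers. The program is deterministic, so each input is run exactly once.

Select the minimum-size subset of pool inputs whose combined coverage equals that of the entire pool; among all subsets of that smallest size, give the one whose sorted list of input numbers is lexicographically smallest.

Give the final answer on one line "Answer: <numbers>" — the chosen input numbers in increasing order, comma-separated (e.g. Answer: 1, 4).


run #1 (p=2, w=8) runs B1->T, B2->F, B4->F, B5->F; records B1=T, B2=F, B4=F, B5=F
run #2 (p=7, w=7) runs B1->F, B2->T, B3->F, B4->F, B5->F; records B1=F, B2=T, B3=F, B4=F, B5=F
run #3 (p=4, w=3) runs B1->T, B2->F, B4->F, B5->T; records B1=T, B2=F, B4=F, B5=T
run #4 (p=4, w=4) runs B1->T, B2->F, B4->F, B5->T; records B1=T, B2=F, B4=F, B5=T
run #5 (p=6, w=10) runs B1->T, B2->F, B4->F, B5->T; records B1=T, B2=F, B4=F, B5=T
pool-wide coverage (8 outcomes): B1=T, B1=F, B2=T, B2=F, B3=F, B4=F, B5=T, B5=F
size 1 is not enough: best union over all size-1 subsets is 5/8
the canonical winner is {2, 3}: size 2, full 8-outcome coverage, earliest index list among size-2 covers
Answer: 2, 3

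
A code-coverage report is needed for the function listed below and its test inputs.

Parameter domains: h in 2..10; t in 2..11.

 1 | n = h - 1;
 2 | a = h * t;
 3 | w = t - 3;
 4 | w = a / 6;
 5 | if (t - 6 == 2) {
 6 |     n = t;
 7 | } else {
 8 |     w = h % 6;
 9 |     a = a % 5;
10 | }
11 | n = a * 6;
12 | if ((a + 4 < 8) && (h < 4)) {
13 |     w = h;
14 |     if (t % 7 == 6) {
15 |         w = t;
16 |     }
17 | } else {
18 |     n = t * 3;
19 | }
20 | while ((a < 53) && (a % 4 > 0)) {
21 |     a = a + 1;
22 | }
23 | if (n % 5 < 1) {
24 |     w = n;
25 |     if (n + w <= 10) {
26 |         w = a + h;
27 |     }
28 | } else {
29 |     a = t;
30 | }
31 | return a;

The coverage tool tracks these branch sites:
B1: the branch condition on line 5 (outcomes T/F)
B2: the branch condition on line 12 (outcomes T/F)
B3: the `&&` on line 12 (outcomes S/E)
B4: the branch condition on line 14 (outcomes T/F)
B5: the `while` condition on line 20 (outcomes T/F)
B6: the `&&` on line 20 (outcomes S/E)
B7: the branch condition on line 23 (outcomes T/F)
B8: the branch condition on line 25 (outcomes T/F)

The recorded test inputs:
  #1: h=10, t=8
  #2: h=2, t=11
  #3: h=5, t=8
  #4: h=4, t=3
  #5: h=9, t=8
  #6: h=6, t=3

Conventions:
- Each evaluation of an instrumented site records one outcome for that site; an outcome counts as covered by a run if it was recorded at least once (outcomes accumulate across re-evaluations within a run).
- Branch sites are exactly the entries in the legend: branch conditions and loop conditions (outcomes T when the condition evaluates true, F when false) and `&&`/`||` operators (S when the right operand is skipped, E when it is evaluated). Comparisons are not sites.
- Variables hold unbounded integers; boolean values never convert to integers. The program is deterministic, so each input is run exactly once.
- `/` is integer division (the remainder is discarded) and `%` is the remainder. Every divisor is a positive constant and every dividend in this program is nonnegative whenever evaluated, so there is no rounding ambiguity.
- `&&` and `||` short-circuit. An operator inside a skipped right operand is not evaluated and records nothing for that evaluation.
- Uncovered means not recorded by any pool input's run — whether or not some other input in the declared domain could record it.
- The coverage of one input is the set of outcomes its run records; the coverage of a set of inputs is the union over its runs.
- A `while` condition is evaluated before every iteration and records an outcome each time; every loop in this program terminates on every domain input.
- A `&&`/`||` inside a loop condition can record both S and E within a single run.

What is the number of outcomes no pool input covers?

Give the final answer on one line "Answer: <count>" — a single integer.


run #1 (h=10, t=8) runs B1->T, B3->S, B2->F, B6->S, B5->F, B7->F; records B1=T, B2=F, B3=S, B5=F, B6=S, B7=F
run #2 (h=2, t=11) runs B1->F, B3->E, B2->T, B4->F, B6->E, B5->T, B6->E, B5->T, B6->E, B5->F, B7->F; records B1=F, B2=T, B3=E, B4=F, B5=T, B5=F, B6=E, B7=F
run #3 (h=5, t=8) runs B1->T, B3->S, B2->F, B6->E, B5->F, B7->F; records B1=T, B2=F, B3=S, B5=F, B6=E, B7=F
run #4 (h=4, t=3) runs B1->F, B3->E, B2->F, B6->E, B5->T, B6->E, B5->T, B6->E, B5->F, B7->F; records B1=F, B2=F, B3=E, B5=T, B5=F, B6=E, B7=F
run #5 (h=9, t=8) runs B1->T, B3->S, B2->F, B6->S, B5->F, B7->F; records B1=T, B2=F, B3=S, B5=F, B6=S, B7=F
run #6 (h=6, t=3) runs B1->F, B3->E, B2->F, B6->E, B5->T, B6->E, B5->F, B7->F; records B1=F, B2=F, B3=E, B5=T, B5=F, B6=E, B7=F
union over the pool: B1=T, B1=F, B2=T, B2=F, B3=S, B3=E, B4=F, B5=T, B5=F, B6=S, B6=E, B7=F
uncovered (4 of 16): B4=T, B7=T, B8=T, B8=F
Answer: 4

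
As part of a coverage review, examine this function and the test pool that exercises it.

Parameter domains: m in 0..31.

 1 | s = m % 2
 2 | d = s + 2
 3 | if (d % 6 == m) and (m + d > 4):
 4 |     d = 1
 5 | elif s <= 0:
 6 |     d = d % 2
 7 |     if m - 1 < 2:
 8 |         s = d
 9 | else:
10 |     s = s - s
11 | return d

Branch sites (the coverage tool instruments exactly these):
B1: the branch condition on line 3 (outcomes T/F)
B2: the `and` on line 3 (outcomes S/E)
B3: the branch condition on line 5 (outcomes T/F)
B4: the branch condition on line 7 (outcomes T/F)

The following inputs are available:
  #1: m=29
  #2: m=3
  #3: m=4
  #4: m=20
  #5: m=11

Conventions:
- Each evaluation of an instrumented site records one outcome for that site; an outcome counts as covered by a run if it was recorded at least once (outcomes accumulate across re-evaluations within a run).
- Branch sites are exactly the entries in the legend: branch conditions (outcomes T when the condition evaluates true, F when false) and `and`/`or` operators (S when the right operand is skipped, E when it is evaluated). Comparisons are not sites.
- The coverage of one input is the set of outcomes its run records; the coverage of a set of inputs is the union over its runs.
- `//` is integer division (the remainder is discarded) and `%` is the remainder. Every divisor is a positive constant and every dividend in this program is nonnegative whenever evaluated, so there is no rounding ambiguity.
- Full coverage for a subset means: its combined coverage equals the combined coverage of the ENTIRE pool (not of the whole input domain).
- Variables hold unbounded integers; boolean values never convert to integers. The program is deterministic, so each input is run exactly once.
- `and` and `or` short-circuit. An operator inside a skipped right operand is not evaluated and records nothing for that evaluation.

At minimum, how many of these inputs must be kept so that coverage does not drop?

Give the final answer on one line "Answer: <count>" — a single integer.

run #1 (m=29) runs B2->S, B1->F, B3->F; records B1=F, B2=S, B3=F
run #2 (m=3) runs B2->E, B1->T; records B1=T, B2=E
run #3 (m=4) runs B2->S, B1->F, B3->T, B4->F; records B1=F, B2=S, B3=T, B4=F
run #4 (m=20) runs B2->S, B1->F, B3->T, B4->F; records B1=F, B2=S, B3=T, B4=F
run #5 (m=11) runs B2->S, B1->F, B3->F; records B1=F, B2=S, B3=F
union over all inputs: B1=T, B1=F, B2=S, B2=E, B3=T, B3=F, B4=F (7 outcomes)
size 1 is not enough: best union over all size-1 subsets is 4/7
size 2 is not enough: best union over all size-2 subsets is 6/7
size 3: inputs {1, 2, 3} cover all 7 outcomes, and no lexicographically smaller subset of this size does

Answer: 3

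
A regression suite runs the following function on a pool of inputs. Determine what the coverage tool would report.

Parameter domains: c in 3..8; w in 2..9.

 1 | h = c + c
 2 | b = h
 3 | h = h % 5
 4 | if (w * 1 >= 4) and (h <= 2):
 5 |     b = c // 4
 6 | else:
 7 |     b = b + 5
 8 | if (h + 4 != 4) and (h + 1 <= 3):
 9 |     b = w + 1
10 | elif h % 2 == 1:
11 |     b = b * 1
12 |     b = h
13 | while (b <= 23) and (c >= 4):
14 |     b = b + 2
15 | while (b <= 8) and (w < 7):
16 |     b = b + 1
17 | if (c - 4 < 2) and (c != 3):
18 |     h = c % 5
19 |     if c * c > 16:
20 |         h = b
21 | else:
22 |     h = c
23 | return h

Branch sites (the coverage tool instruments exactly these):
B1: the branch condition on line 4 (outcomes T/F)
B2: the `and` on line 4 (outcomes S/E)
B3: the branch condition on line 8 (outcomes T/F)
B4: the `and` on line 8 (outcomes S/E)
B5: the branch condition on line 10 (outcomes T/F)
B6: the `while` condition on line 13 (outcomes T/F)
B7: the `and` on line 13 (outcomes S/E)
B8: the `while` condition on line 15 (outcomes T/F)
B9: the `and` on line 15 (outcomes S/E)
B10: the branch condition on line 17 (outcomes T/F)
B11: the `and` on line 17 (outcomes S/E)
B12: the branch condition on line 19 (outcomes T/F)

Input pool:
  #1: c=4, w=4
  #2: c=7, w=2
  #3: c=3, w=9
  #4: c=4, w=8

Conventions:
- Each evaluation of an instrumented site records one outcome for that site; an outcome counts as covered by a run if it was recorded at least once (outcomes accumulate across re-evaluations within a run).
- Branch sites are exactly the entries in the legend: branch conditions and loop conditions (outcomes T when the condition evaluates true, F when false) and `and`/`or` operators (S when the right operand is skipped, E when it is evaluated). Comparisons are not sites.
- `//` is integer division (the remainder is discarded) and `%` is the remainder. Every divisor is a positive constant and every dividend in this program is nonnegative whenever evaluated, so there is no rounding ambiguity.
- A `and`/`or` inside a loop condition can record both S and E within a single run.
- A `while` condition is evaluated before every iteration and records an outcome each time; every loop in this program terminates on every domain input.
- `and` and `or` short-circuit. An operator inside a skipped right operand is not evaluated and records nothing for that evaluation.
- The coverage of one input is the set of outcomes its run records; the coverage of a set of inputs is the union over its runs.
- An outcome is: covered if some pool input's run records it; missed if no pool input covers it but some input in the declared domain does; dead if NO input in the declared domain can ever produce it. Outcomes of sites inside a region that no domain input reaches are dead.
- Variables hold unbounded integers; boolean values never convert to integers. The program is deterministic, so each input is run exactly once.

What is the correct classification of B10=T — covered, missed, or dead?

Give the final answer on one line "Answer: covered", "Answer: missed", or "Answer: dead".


B10=T is recorded by pool input(s) 1, 4 -> covered
Answer: covered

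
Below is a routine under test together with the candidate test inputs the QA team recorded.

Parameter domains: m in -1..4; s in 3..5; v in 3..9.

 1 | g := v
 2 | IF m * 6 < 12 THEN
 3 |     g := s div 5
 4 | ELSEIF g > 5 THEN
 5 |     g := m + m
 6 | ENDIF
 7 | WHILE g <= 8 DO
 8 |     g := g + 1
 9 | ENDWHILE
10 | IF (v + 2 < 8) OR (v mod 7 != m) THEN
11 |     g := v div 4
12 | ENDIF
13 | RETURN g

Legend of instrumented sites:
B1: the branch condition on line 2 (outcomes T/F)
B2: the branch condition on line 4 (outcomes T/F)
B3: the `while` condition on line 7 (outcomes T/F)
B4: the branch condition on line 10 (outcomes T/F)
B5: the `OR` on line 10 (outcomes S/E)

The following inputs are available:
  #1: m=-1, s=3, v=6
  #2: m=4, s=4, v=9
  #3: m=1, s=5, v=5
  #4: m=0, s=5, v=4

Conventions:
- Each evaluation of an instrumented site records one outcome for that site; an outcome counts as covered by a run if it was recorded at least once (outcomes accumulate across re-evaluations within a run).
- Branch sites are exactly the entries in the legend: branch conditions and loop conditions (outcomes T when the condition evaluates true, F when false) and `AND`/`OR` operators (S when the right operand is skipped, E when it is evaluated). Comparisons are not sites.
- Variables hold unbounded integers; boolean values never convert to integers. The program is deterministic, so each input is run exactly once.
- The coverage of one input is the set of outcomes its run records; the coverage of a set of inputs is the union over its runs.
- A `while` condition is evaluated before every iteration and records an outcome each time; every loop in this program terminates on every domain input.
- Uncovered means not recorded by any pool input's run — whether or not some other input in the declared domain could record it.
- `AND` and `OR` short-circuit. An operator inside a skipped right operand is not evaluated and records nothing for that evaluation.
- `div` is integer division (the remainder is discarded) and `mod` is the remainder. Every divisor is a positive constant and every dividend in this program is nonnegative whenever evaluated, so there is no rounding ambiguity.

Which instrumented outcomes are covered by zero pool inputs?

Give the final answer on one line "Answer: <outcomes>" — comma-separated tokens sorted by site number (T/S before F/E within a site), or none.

run #1 (m=-1, s=3, v=6) runs B1->T, B3->T, B3->T, B3->T, B3->T, B3->T, B3->T, B3->T, B3->T, B3->T, B3->F, B5->E, B4->T; records B1=T, B3=T, B3=F, B4=T, B5=E
run #2 (m=4, s=4, v=9) runs B1->F, B2->T, B3->T, B3->F, B5->E, B4->T; records B1=F, B2=T, B3=T, B3=F, B4=T, B5=E
run #3 (m=1, s=5, v=5) runs B1->T, B3->T, B3->T, B3->T, B3->T, B3->T, B3->T, B3->T, B3->T, B3->F, B5->S, B4->T; records B1=T, B3=T, B3=F, B4=T, B5=S
run #4 (m=0, s=5, v=4) runs B1->T, B3->T, B3->T, B3->T, B3->T, B3->T, B3->T, B3->T, B3->T, B3->F, B5->S, B4->T; records B1=T, B3=T, B3=F, B4=T, B5=S
union over the pool: B1=T, B1=F, B2=T, B3=T, B3=F, B4=T, B5=S, B5=E
uncovered (2 of 10): B2=F, B4=F

Answer: B2=F, B4=F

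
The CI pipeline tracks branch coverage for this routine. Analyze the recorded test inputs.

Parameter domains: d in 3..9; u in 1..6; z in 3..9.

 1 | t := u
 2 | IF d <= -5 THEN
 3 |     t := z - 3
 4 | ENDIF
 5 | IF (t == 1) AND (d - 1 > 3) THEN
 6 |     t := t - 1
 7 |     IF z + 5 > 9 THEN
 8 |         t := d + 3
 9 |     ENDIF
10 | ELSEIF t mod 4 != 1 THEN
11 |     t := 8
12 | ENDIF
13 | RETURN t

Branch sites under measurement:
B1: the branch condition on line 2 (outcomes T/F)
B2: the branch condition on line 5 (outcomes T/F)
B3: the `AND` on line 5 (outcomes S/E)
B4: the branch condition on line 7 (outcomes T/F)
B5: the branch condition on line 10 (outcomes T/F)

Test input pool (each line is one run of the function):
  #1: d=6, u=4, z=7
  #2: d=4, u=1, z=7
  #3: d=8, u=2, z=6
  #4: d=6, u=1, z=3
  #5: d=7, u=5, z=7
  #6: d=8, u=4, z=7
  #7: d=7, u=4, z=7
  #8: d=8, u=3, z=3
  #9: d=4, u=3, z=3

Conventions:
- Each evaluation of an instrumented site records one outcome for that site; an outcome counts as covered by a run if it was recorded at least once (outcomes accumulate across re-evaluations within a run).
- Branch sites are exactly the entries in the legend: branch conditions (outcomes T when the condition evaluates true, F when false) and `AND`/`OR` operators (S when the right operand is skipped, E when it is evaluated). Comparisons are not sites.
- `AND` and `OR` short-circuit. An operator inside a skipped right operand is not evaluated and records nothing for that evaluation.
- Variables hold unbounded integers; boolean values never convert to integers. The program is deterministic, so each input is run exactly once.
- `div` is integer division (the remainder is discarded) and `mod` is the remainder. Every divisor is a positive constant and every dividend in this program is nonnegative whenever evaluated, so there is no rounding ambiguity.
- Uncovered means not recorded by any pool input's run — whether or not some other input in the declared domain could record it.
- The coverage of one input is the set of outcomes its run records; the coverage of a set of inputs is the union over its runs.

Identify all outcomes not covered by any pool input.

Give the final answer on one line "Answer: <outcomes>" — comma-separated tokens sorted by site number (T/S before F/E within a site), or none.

input #1, d=6, u=4, z=7: outcomes B1=F, B2=F, B3=S, B5=T
input #2, d=4, u=1, z=7: outcomes B1=F, B2=F, B3=E, B5=F
input #3, d=8, u=2, z=6: outcomes B1=F, B2=F, B3=S, B5=T
input #4, d=6, u=1, z=3: outcomes B1=F, B2=T, B3=E, B4=F
input #5, d=7, u=5, z=7: outcomes B1=F, B2=F, B3=S, B5=F
input #6, d=8, u=4, z=7: outcomes B1=F, B2=F, B3=S, B5=T
input #7, d=7, u=4, z=7: outcomes B1=F, B2=F, B3=S, B5=T
input #8, d=8, u=3, z=3: outcomes B1=F, B2=F, B3=S, B5=T
input #9, d=4, u=3, z=3: outcomes B1=F, B2=F, B3=S, B5=T
union over the pool: B1=F, B2=T, B2=F, B3=S, B3=E, B4=F, B5=T, B5=F
uncovered (2 of 10): B1=T, B4=T

Answer: B1=T, B4=T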